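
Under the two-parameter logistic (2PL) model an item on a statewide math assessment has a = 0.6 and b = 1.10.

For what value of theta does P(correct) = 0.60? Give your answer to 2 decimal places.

1.78

P(theta) = 1 / (1 + exp(−a(theta − b)))
logit = ln(0.6000/0.4000) = 0.4055
theta = b + logit/(a) = 1.10 + 0.4055/0.6000 = 1.7758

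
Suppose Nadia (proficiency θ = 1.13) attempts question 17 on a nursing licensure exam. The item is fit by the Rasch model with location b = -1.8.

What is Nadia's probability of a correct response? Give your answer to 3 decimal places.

0.949

P(θ) = 1 / (1 + exp(−(θ − b)))
Exponent: (1.13 − (-1.8)) = 2.9300
1/(1 + e^{-2.9300}) = 0.9493
P = 0.9493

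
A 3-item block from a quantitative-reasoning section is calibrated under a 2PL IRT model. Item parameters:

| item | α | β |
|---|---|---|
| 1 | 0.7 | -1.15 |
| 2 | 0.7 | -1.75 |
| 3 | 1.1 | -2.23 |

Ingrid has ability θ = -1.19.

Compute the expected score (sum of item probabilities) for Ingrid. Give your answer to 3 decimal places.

P(θ) = 1 / (1 + exp(−α(θ − β)))
P_1 = 1/(1+e^{0.0280}) = 0.4930
P_2 = 1/(1+e^{-0.3920}) = 0.5968
P_3 = 1/(1+e^{-1.1440}) = 0.7584
E[score] = 0.4930 + 0.5968 + 0.7584 = 1.8482

1.848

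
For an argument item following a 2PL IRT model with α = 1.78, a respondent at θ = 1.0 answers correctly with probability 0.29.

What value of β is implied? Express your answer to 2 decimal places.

P(θ) = 1 / (1 + exp(−α(θ − β)))
logit(0.29) = ln(0.29/0.71) = -0.8954
β = θ − logit/(α) = 1.0 − (-0.8954)/1.7800 = 1.5030

1.50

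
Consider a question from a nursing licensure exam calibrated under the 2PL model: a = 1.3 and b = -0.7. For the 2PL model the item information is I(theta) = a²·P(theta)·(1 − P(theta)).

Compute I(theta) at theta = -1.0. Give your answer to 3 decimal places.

P = 1/(1+e^{0.3900}) = 0.4037
P(1−P) = 0.4037 × 0.5963 = 0.2407
I = a² × P(1−P) = 1.3² × 0.2407 = 0.40683

0.407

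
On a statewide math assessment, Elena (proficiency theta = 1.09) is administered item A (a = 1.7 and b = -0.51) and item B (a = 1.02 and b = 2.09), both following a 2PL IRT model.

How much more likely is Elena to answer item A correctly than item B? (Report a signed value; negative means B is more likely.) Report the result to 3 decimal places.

0.673

P(theta) = 1 / (1 + exp(−a(theta − b)))
P_A = 0.9382
P_B = 0.2650
P_A − P_B = 0.6732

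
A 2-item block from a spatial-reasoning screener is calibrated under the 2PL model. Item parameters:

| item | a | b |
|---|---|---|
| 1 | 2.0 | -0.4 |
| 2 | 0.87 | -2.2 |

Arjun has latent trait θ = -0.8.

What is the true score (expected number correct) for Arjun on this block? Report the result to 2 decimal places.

P(θ) = 1 / (1 + exp(−a(θ − b)))
P_1 = 1/(1+e^{0.8000}) = 0.3100
P_2 = 1/(1+e^{-1.2180}) = 0.7717
E[score] = 0.3100 + 0.7717 = 1.0817

1.08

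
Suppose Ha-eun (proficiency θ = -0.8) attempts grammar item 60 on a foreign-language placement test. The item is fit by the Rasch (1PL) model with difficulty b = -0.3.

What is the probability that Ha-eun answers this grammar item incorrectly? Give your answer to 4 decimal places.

P(θ) = 1 / (1 + exp(−(θ − b)))
Exponent: (-0.8 − (-0.3)) = -0.5000
1/(1 + e^{0.5000}) = 0.3775
P = 0.3775
P(incorrect) = 1 − 0.3775 = 0.6225

0.6225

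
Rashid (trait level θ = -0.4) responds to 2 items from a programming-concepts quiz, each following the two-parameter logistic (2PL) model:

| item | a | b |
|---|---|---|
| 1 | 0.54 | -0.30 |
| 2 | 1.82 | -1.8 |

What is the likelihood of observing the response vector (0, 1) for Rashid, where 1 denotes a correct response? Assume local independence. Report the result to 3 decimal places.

P(θ) = 1 / (1 + exp(−a(θ − b)))
P_1 = 1/(1+e^{0.0540}) = 0.4865
P_2 = 1/(1+e^{-2.5480}) = 0.9274
L = (1−P_1) × P_2 = 0.5135 × 0.9274 = 0.47624

0.476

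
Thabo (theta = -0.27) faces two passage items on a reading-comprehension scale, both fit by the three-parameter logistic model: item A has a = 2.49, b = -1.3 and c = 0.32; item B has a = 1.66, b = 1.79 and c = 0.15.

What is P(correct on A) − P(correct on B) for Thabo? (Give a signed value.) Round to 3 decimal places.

0.774

P(theta) = c + (1 − c) · 1 / (1 + exp(−a(theta − b)))
P_A = 0.9514
P_B = 0.1769
P_A − P_B = 0.7745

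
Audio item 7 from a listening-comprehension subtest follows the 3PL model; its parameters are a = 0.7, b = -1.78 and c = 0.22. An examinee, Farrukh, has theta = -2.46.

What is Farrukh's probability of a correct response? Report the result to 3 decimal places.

0.519

P(theta) = c + (1 − c) · 1 / (1 + exp(−a(theta − b)))
Exponent: 0.7 × (-2.46 − (-1.78)) = -0.4760
1/(1 + e^{0.4760}) = 0.3832
P = 0.22 + 0.78 × 0.3832 = 0.5189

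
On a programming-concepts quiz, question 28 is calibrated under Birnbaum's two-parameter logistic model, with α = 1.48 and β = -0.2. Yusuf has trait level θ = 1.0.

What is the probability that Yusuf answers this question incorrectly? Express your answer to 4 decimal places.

P(θ) = 1 / (1 + exp(−α(θ − β)))
Exponent: 1.48 × (1.0 − (-0.2)) = 1.7760
1/(1 + e^{-1.7760}) = 0.8552
P(incorrect) = 1 − 0.8552 = 0.1448

0.1448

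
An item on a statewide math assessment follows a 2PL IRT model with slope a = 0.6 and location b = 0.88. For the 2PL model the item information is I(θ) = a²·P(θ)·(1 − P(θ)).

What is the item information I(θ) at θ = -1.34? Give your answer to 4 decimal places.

0.0595

P = 1/(1+e^{1.3320}) = 0.2088
P(1−P) = 0.2088 × 0.7912 = 0.1652
I = a² × P(1−P) = 0.6² × 0.1652 = 0.05948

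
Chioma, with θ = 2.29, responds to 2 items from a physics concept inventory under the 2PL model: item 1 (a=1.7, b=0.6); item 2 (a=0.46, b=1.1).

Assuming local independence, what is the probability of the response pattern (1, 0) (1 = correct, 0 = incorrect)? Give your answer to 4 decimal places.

P(θ) = 1 / (1 + exp(−a(θ − b)))
P_1 = 1/(1+e^{-2.8730}) = 0.9465
P_2 = 1/(1+e^{-0.5474}) = 0.6335
L = P_1 × (1−P_2) = 0.9465 × 0.3665 = 0.34686

0.3469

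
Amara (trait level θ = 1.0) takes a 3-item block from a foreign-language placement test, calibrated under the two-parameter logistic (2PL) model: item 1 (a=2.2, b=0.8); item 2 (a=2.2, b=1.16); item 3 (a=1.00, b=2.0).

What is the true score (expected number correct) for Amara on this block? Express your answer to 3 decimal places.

P(θ) = 1 / (1 + exp(−a(θ − b)))
P_1 = 1/(1+e^{-0.4400}) = 0.6083
P_2 = 1/(1+e^{0.3520}) = 0.4129
P_3 = 1/(1+e^{1.0000}) = 0.2689
E[score] = 0.6083 + 0.4129 + 0.2689 = 1.2901

1.290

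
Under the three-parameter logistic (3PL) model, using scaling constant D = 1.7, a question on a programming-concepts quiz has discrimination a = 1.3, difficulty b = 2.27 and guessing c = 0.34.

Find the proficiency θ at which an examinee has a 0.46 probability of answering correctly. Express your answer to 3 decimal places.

P(θ) = c + (1 − c) · 1 / (1 + exp(−D·a(θ − b)))
Remove guessing floor: (0.46 − 0.34)/(1 − 0.34) = 0.1818
logit = ln(0.1818/0.8182) = -1.5041
θ = b + logit/(1.7·a) = 2.27 + (-1.5041)/2.2100 = 1.5894

1.589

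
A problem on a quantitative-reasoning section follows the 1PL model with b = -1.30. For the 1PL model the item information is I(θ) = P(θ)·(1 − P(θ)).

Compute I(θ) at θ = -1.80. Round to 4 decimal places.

P = 1/(1+e^{0.5000}) = 0.3775
P(1−P) = 0.3775 × 0.6225 = 0.2350
I = P(1−P) = 0.23500

0.2350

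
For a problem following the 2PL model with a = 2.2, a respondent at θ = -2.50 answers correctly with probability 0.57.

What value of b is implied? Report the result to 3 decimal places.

P(θ) = 1 / (1 + exp(−a(θ − b)))
logit(0.57) = ln(0.57/0.43) = 0.2819
b = θ − logit/(a) = -2.50 − 0.2819/2.2000 = -2.6281

-2.628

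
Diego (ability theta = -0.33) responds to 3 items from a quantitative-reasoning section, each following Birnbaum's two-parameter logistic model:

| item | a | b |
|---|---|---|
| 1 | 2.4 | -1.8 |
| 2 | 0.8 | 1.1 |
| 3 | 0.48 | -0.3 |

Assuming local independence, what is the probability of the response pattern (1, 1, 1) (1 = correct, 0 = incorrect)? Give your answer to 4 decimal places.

0.1165

P(theta) = 1 / (1 + exp(−a(theta − b)))
P_1 = 1/(1+e^{-3.5280}) = 0.9715
P_2 = 1/(1+e^{1.1440}) = 0.2416
P_3 = 1/(1+e^{0.0144}) = 0.4964
L = P_1 × P_2 × P_3 = 0.9715 × 0.2416 × 0.4964 = 0.11650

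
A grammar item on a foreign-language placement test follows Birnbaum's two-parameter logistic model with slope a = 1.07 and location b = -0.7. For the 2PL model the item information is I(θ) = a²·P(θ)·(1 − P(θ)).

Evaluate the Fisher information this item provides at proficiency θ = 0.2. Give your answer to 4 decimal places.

0.2289

P = 1/(1+e^{-0.9630}) = 0.7237
P(1−P) = 0.7237 × 0.2763 = 0.1999
I = a² × P(1−P) = 1.07² × 0.1999 = 0.22892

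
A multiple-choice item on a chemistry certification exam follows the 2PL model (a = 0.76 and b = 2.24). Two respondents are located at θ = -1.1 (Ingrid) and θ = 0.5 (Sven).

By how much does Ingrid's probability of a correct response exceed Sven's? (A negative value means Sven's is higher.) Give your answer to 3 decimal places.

-0.137

P(θ) = 1 / (1 + exp(−a(θ − b)))
P(Ingrid) = 0.0732  [exponent -2.5384]
P(Sven) = 0.2104  [exponent -1.3224]
Difference = 0.0732 − 0.2104 = -0.1372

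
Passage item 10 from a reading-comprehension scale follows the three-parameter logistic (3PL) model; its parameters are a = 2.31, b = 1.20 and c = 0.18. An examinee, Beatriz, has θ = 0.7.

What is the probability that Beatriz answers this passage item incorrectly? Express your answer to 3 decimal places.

0.624

P(θ) = c + (1 − c) · 1 / (1 + exp(−a(θ − b)))
Exponent: 2.31 × (0.7 − 1.20) = -1.1550
1/(1 + e^{1.1550}) = 0.2396
P = 0.18 + 0.82 × 0.2396 = 0.3765
P(incorrect) = 1 − 0.3765 = 0.6235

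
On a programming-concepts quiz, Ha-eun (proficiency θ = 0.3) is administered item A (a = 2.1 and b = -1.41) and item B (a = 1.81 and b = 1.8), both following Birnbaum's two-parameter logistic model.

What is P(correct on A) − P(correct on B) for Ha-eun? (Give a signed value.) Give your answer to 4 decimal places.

0.9111

P(θ) = 1 / (1 + exp(−a(θ − b)))
P_A = 0.9732
P_B = 0.0621
P_A − P_B = 0.9111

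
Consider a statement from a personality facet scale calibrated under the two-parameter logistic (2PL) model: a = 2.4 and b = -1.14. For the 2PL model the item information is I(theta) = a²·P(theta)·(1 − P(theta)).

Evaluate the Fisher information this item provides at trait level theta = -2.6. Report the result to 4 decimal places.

P = 1/(1+e^{3.5040}) = 0.0292
P(1−P) = 0.0292 × 0.9708 = 0.0283
I = a² × P(1−P) = 2.4² × 0.0283 = 0.16327

0.1633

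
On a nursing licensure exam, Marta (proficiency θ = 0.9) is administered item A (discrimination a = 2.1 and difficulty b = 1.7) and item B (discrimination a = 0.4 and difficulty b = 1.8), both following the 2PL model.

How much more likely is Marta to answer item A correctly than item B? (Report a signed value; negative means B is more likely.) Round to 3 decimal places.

-0.254

P(θ) = 1 / (1 + exp(−a(θ − b)))
P_A = 0.1571
P_B = 0.4110
P_A − P_B = -0.2539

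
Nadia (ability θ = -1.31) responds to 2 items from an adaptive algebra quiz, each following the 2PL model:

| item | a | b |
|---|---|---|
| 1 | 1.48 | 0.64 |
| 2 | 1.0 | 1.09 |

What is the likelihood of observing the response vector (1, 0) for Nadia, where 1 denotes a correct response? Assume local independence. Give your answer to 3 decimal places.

P(θ) = 1 / (1 + exp(−a(θ − b)))
P_1 = 1/(1+e^{2.8860}) = 0.0528
P_2 = 1/(1+e^{2.4000}) = 0.0832
L = P_1 × (1−P_2) = 0.0528 × 0.9168 = 0.04845

0.048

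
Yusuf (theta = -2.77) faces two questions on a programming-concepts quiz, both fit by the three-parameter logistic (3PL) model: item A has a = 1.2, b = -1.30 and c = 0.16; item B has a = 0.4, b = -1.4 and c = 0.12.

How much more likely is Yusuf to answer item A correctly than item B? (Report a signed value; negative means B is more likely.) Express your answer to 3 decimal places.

-0.159

P(theta) = c + (1 − c) · 1 / (1 + exp(−a(theta − b)))
P_A = 0.2829
P_B = 0.4424
P_A − P_B = -0.1595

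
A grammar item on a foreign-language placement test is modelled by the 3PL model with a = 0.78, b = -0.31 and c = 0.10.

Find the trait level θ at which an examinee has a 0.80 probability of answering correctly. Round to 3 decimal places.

1.296

P(θ) = c + (1 − c) · 1 / (1 + exp(−a(θ − b)))
Remove guessing floor: (0.80 − 0.10)/(1 − 0.10) = 0.7778
logit = ln(0.7778/0.2222) = 1.2528
θ = b + logit/(a) = -0.31 + 1.2528/0.7800 = 1.2961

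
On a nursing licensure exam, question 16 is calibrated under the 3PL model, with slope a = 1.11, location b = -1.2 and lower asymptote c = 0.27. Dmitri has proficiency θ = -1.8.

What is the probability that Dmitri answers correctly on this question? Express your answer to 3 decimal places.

P(θ) = c + (1 − c) · 1 / (1 + exp(−a(θ − b)))
Exponent: 1.11 × (-1.8 − (-1.2)) = -0.6660
1/(1 + e^{0.6660}) = 0.3394
P = 0.27 + 0.73 × 0.3394 = 0.5178

0.518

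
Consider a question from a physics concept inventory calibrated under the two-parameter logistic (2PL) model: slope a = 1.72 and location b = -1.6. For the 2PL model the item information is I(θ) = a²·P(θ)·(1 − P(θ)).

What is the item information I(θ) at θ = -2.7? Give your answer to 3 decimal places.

P = 1/(1+e^{1.8920}) = 0.1310
P(1−P) = 0.1310 × 0.8690 = 0.1139
I = a² × P(1−P) = 1.72² × 0.1139 = 0.33682

0.337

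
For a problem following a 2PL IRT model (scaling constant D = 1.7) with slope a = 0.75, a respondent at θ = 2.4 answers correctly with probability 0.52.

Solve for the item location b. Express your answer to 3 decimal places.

P(θ) = 1 / (1 + exp(−D·a(θ − b)))
logit(0.52) = ln(0.52/0.48) = 0.0800
b = θ − logit/(1.7·a) = 2.4 − 0.0800/1.2750 = 2.3372

2.337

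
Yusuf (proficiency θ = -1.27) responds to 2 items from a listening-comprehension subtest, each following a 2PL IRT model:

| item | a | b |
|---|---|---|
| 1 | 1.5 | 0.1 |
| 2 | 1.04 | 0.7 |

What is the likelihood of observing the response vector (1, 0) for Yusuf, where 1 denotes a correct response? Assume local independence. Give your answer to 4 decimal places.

0.1006

P(θ) = 1 / (1 + exp(−a(θ − b)))
P_1 = 1/(1+e^{2.0550}) = 0.1135
P_2 = 1/(1+e^{2.0488}) = 0.1142
L = P_1 × (1−P_2) = 0.1135 × 0.8858 = 0.10058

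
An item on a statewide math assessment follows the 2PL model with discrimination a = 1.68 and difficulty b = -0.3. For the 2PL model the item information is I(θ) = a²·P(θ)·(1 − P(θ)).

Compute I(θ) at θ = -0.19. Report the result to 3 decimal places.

0.700

P = 1/(1+e^{-0.1848}) = 0.5461
P(1−P) = 0.5461 × 0.4539 = 0.2479
I = a² × P(1−P) = 1.68² × 0.2479 = 0.69961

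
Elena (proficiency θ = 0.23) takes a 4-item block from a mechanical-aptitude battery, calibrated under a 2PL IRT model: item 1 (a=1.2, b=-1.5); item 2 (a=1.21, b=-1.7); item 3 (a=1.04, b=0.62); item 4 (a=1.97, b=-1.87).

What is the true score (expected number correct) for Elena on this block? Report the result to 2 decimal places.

3.18

P(θ) = 1 / (1 + exp(−a(θ − b)))
P_1 = 1/(1+e^{-2.0760}) = 0.8885
P_2 = 1/(1+e^{-2.3353}) = 0.9118
P_3 = 1/(1+e^{0.4056}) = 0.4000
P_4 = 1/(1+e^{-4.1370}) = 0.9843
E[score] = 0.8885 + 0.9118 + 0.4000 + 0.9843 = 3.1846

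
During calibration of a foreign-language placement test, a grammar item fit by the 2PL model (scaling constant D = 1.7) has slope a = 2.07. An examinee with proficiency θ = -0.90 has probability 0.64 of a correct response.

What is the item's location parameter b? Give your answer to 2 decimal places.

P(θ) = 1 / (1 + exp(−D·a(θ − b)))
logit(0.64) = ln(0.64/0.36) = 0.5754
b = θ − logit/(1.7·a) = -0.90 − 0.5754/3.5190 = -1.0635

-1.06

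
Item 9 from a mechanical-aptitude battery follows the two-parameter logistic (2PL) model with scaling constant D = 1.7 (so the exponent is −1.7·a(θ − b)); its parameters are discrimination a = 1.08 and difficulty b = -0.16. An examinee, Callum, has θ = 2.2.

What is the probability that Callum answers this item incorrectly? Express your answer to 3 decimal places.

P(θ) = 1 / (1 + exp(−D·a(θ − b)))
Exponent: 1.7 × 1.08 × (2.2 − (-0.16)) = 4.3330
1/(1 + e^{-4.3330}) = 0.9870
P = 0.9870
P(incorrect) = 1 − 0.9870 = 0.0130

0.013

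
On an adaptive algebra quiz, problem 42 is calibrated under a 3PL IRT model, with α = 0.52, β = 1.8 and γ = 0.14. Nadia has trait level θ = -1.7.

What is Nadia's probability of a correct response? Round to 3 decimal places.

P(θ) = γ + (1 − γ) · 1 / (1 + exp(−α(θ − β)))
Exponent: 0.52 × (-1.7 − 1.8) = -1.8200
1/(1 + e^{1.8200}) = 0.1394
P = 0.14 + 0.86 × 0.1394 = 0.2599

0.260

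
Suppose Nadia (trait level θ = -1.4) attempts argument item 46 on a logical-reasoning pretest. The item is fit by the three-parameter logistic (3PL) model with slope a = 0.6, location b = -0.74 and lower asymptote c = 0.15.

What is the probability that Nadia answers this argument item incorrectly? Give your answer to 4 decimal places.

0.5081

P(θ) = c + (1 − c) · 1 / (1 + exp(−a(θ − b)))
Exponent: 0.6 × (-1.4 − (-0.74)) = -0.3960
1/(1 + e^{0.3960}) = 0.4023
P = 0.15 + 0.85 × 0.4023 = 0.4919
P(incorrect) = 1 − 0.4919 = 0.5081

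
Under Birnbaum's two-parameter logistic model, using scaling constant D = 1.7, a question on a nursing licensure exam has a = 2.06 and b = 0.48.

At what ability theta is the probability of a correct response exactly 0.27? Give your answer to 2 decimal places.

P(theta) = 1 / (1 + exp(−D·a(theta − b)))
logit = ln(0.2700/0.7300) = -0.9946
theta = b + logit/(1.7·a) = 0.48 + (-0.9946)/3.5020 = 0.1960

0.20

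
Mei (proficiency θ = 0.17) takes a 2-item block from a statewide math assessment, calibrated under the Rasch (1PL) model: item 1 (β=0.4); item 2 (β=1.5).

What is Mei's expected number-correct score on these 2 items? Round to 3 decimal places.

0.652

P(θ) = 1 / (1 + exp(−(θ − β)))
P_1 = 1/(1+e^{0.2300}) = 0.4428
P_2 = 1/(1+e^{1.3300}) = 0.2092
E[score] = 0.4428 + 0.2092 = 0.6519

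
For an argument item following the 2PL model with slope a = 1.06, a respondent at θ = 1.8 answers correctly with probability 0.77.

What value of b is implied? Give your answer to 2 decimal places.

P(θ) = 1 / (1 + exp(−a(θ − b)))
logit(0.77) = ln(0.77/0.23) = 1.2083
b = θ − logit/(a) = 1.8 − 1.2083/1.0600 = 0.6601

0.66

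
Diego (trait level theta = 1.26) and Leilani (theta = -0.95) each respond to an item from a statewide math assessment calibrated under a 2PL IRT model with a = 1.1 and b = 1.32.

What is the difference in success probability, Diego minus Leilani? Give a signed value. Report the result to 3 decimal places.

0.407

P(theta) = 1 / (1 + exp(−a(theta − b)))
P(Diego) = 0.4835  [exponent -0.0660]
P(Leilani) = 0.0761  [exponent -2.4970]
Difference = 0.4835 − 0.0761 = 0.4074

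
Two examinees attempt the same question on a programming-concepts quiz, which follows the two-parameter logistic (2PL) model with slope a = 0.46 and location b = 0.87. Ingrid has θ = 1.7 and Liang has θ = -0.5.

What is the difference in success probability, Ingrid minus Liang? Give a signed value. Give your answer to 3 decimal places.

P(θ) = 1 / (1 + exp(−a(θ − b)))
P(Ingrid) = 0.5943  [exponent 0.3818]
P(Liang) = 0.3475  [exponent -0.6302]
Difference = 0.5943 − 0.3475 = 0.2468

0.247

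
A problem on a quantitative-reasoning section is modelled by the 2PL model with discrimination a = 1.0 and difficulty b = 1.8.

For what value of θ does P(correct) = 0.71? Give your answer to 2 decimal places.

2.70

P(θ) = 1 / (1 + exp(−a(θ − b)))
logit = ln(0.7100/0.2900) = 0.8954
θ = b + logit/(a) = 1.8 + 0.8954/1.0000 = 2.6954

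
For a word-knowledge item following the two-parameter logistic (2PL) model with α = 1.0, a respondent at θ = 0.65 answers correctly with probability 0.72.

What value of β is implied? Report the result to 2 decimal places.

-0.29

P(θ) = 1 / (1 + exp(−α(θ − β)))
logit(0.72) = ln(0.72/0.28) = 0.9445
β = θ − logit/(α) = 0.65 − 0.9445/1.0000 = -0.2945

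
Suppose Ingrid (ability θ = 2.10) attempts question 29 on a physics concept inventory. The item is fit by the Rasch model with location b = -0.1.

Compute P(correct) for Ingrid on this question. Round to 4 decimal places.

P(θ) = 1 / (1 + exp(−(θ − b)))
Exponent: (2.10 − (-0.1)) = 2.2000
1/(1 + e^{-2.2000}) = 0.9002
P = 0.9002

0.9002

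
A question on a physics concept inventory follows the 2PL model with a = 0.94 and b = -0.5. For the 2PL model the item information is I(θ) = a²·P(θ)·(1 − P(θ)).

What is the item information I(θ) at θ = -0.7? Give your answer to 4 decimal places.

0.2190

P = 1/(1+e^{0.1880}) = 0.4531
P(1−P) = 0.4531 × 0.5469 = 0.2478
I = a² × P(1−P) = 0.94² × 0.2478 = 0.21896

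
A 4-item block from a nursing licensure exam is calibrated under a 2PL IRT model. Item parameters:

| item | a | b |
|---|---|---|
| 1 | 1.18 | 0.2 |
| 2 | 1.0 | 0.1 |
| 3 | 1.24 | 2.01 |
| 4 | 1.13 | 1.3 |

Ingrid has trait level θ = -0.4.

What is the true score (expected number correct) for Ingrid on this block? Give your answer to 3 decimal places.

0.883

P(θ) = 1 / (1 + exp(−a(θ − b)))
P_1 = 1/(1+e^{0.7080}) = 0.3300
P_2 = 1/(1+e^{0.5000}) = 0.3775
P_3 = 1/(1+e^{2.9884}) = 0.0480
P_4 = 1/(1+e^{1.9210}) = 0.1278
E[score] = 0.3300 + 0.3775 + 0.0480 + 0.1278 = 0.8833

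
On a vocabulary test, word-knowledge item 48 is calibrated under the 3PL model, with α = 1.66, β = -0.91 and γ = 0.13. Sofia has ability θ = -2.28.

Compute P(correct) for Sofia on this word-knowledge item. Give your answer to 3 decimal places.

0.211

P(θ) = γ + (1 − γ) · 1 / (1 + exp(−α(θ − β)))
Exponent: 1.66 × (-2.28 − (-0.91)) = -2.2742
1/(1 + e^{2.2742}) = 0.0933
P = 0.13 + 0.87 × 0.0933 = 0.2112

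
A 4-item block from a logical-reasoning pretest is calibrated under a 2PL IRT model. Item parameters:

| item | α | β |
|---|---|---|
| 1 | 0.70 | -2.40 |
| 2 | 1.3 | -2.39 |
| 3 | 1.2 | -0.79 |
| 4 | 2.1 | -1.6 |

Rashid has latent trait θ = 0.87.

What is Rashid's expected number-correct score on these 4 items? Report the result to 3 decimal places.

3.768

P(θ) = 1 / (1 + exp(−α(θ − β)))
P_1 = 1/(1+e^{-2.2890}) = 0.9080
P_2 = 1/(1+e^{-4.2380}) = 0.9858
P_3 = 1/(1+e^{-1.9920}) = 0.8800
P_4 = 1/(1+e^{-5.1870}) = 0.9944
E[score] = 0.9080 + 0.9858 + 0.8800 + 0.9944 = 3.7681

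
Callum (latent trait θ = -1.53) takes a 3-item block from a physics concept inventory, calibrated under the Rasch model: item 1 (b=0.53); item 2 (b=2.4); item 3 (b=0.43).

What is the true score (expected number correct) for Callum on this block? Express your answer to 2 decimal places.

P(θ) = 1 / (1 + exp(−(θ − b)))
P_1 = 1/(1+e^{2.0600}) = 0.1130
P_2 = 1/(1+e^{3.9300}) = 0.0193
P_3 = 1/(1+e^{1.9600}) = 0.1235
E[score] = 0.1130 + 0.0193 + 0.1235 = 0.2558

0.26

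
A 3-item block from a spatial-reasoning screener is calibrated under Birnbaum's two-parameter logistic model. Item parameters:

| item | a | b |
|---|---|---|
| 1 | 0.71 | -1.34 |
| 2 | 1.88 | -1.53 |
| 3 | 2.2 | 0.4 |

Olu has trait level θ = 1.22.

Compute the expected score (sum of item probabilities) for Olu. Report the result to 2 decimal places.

P(θ) = 1 / (1 + exp(−a(θ − b)))
P_1 = 1/(1+e^{-1.8176}) = 0.8603
P_2 = 1/(1+e^{-5.1700}) = 0.9943
P_3 = 1/(1+e^{-1.8040}) = 0.8586
E[score] = 0.8603 + 0.9943 + 0.8586 = 2.7133

2.71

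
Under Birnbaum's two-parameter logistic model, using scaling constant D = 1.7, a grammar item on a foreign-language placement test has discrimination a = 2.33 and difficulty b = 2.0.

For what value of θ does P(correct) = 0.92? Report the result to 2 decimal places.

2.62

P(θ) = 1 / (1 + exp(−D·a(θ − b)))
logit = ln(0.9200/0.0800) = 2.4423
θ = b + logit/(1.7·a) = 2.0 + 2.4423/3.9610 = 2.6166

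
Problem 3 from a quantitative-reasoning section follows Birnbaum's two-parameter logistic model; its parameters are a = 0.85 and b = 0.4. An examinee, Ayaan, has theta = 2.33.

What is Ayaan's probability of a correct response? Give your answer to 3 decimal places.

0.838

P(theta) = 1 / (1 + exp(−a(theta − b)))
Exponent: 0.85 × (2.33 − 0.4) = 1.6405
1/(1 + e^{-1.6405}) = 0.8376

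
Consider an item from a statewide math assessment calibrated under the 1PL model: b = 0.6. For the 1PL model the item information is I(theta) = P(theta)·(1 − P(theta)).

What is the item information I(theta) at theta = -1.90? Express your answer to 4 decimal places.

P = 1/(1+e^{2.5000}) = 0.0759
P(1−P) = 0.0759 × 0.9241 = 0.0701
I = P(1−P) = 0.07010

0.0701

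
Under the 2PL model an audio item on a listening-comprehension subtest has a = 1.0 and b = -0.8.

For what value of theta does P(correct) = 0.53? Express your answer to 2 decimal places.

-0.68

P(theta) = 1 / (1 + exp(−a(theta − b)))
logit = ln(0.5300/0.4700) = 0.1201
theta = b + logit/(a) = -0.8 + 0.1201/1.0000 = -0.6799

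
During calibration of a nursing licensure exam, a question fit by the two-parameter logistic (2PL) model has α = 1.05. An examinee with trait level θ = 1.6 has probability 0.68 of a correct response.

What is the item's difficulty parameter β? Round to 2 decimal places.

P(θ) = 1 / (1 + exp(−α(θ − β)))
logit(0.68) = ln(0.68/0.32) = 0.7538
β = θ − logit/(α) = 1.6 − 0.7538/1.0500 = 0.8821

0.88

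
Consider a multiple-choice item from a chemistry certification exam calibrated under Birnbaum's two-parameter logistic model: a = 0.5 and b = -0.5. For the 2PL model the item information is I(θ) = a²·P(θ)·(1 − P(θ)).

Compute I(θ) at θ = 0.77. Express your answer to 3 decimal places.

P = 1/(1+e^{-0.6350}) = 0.6536
P(1−P) = 0.6536 × 0.3464 = 0.2264
I = a² × P(1−P) = 0.5² × 0.2264 = 0.05660

0.057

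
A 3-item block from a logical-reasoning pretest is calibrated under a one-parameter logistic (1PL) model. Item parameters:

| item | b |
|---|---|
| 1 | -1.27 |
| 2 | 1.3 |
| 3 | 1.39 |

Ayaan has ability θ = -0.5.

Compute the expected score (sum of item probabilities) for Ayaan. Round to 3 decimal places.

P(θ) = 1 / (1 + exp(−(θ − b)))
P_1 = 1/(1+e^{-0.7700}) = 0.6835
P_2 = 1/(1+e^{1.8000}) = 0.1419
P_3 = 1/(1+e^{1.8900}) = 0.1312
E[score] = 0.6835 + 0.1419 + 0.1312 = 0.9566

0.957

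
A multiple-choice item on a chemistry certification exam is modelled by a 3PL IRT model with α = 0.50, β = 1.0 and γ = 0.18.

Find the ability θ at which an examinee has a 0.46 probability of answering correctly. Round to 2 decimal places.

P(θ) = γ + (1 − γ) · 1 / (1 + exp(−α(θ − β)))
Remove guessing floor: (0.46 − 0.18)/(1 − 0.18) = 0.3415
logit = ln(0.3415/0.6585) = -0.6568
θ = β + logit/(α) = 1.0 + (-0.6568)/0.5000 = -0.3136

-0.31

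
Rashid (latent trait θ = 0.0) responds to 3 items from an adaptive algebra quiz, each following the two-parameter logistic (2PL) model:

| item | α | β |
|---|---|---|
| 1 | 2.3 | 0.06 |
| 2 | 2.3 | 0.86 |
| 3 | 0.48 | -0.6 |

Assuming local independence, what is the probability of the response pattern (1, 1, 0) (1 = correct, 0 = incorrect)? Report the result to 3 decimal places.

0.024

P(θ) = 1 / (1 + exp(−α(θ − β)))
P_1 = 1/(1+e^{0.1380}) = 0.4656
P_2 = 1/(1+e^{1.9780}) = 0.1215
P_3 = 1/(1+e^{-0.2880}) = 0.5715
L = P_1 × P_2 × (1−P_3) = 0.4656 × 0.1215 × 0.4285 = 0.02424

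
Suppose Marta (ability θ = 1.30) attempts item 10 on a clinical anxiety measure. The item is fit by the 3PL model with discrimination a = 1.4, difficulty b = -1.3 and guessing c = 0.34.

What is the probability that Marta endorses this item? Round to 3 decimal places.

P(θ) = c + (1 − c) · 1 / (1 + exp(−a(θ − b)))
Exponent: 1.4 × (1.30 − (-1.3)) = 3.6400
1/(1 + e^{-3.6400}) = 0.9744
P = 0.34 + 0.66 × 0.9744 = 0.9831

0.983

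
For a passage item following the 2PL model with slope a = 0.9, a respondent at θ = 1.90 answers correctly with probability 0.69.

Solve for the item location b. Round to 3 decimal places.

1.011

P(θ) = 1 / (1 + exp(−a(θ − b)))
logit(0.69) = ln(0.69/0.31) = 0.8001
b = θ − logit/(a) = 1.90 − 0.8001/0.9000 = 1.0110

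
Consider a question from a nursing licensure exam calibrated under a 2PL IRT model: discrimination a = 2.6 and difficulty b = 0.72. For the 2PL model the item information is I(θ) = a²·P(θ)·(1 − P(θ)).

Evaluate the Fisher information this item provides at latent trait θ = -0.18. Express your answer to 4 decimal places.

0.5418

P = 1/(1+e^{2.3400}) = 0.0879
P(1−P) = 0.0879 × 0.9121 = 0.0801
I = a² × P(1−P) = 2.6² × 0.0801 = 0.54177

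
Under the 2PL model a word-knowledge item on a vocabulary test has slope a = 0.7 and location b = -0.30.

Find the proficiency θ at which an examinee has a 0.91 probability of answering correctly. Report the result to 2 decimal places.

P(θ) = 1 / (1 + exp(−a(θ − b)))
logit = ln(0.9100/0.0900) = 2.3136
θ = b + logit/(a) = -0.30 + 2.3136/0.7000 = 3.0052

3.01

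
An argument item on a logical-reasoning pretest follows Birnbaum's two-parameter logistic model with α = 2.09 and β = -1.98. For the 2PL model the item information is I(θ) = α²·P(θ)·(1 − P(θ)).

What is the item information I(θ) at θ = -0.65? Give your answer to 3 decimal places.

P = 1/(1+e^{-2.7797}) = 0.9416
P(1−P) = 0.9416 × 0.0584 = 0.0550
I = α² × P(1−P) = 2.09² × 0.0550 = 0.24032

0.240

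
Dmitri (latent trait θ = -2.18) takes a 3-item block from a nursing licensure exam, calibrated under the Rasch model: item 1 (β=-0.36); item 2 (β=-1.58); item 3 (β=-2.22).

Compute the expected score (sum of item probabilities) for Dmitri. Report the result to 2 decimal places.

1.00

P(θ) = 1 / (1 + exp(−(θ − β)))
P_1 = 1/(1+e^{1.8200}) = 0.1394
P_2 = 1/(1+e^{0.6000}) = 0.3543
P_3 = 1/(1+e^{-0.0400}) = 0.5100
E[score] = 0.1394 + 0.3543 + 0.5100 = 1.0038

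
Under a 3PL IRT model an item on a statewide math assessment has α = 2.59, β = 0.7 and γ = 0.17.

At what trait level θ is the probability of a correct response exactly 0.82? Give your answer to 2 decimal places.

P(θ) = γ + (1 − γ) · 1 / (1 + exp(−α(θ − β)))
Remove guessing floor: (0.82 − 0.17)/(1 − 0.17) = 0.7831
logit = ln(0.7831/0.2169) = 1.2840
θ = β + logit/(α) = 0.7 + 1.2840/2.5900 = 1.1958

1.20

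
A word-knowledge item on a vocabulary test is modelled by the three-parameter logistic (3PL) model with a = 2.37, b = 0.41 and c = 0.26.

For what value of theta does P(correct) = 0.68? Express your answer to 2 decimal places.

P(theta) = c + (1 − c) · 1 / (1 + exp(−a(theta − b)))
Remove guessing floor: (0.68 − 0.26)/(1 − 0.26) = 0.5676
logit = ln(0.5676/0.4324) = 0.2719
theta = b + logit/(a) = 0.41 + 0.2719/2.3700 = 0.5247

0.52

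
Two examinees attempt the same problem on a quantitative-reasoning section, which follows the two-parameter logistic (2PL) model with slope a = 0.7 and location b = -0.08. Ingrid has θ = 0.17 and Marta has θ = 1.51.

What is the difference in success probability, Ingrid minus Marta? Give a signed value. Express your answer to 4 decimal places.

-0.2090

P(θ) = 1 / (1 + exp(−a(θ − b)))
P(Ingrid) = 0.5436  [exponent 0.1750]
P(Marta) = 0.7527  [exponent 1.1130]
Difference = 0.5436 − 0.7527 = -0.2090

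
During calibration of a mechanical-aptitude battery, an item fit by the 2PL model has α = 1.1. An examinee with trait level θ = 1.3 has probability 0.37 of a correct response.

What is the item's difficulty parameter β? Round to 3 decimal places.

1.784

P(θ) = 1 / (1 + exp(−α(θ − β)))
logit(0.37) = ln(0.37/0.63) = -0.5322
β = θ − logit/(α) = 1.3 − (-0.5322)/1.1000 = 1.7838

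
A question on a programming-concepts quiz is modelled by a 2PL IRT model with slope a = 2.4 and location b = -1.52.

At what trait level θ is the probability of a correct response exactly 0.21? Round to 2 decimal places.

-2.07

P(θ) = 1 / (1 + exp(−a(θ − b)))
logit = ln(0.2100/0.7900) = -1.3249
θ = b + logit/(a) = -1.52 + (-1.3249)/2.4000 = -2.0721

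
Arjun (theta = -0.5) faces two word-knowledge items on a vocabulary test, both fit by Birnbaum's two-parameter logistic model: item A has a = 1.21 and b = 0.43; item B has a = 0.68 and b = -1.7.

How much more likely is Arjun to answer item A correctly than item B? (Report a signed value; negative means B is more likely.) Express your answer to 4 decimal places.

P(theta) = 1 / (1 + exp(−a(theta − b)))
P_A = 0.2450
P_B = 0.6934
P_A − P_B = -0.4484

-0.4484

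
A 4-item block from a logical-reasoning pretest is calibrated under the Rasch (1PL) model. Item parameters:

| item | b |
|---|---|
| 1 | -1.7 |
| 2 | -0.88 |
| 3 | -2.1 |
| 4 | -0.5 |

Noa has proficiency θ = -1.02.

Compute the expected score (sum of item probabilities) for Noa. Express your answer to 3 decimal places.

P(θ) = 1 / (1 + exp(−(θ − b)))
P_1 = 1/(1+e^{-0.6800}) = 0.6637
P_2 = 1/(1+e^{0.1400}) = 0.4651
P_3 = 1/(1+e^{-1.0800}) = 0.7465
P_4 = 1/(1+e^{0.5200}) = 0.3729
E[score] = 0.6637 + 0.4651 + 0.7465 + 0.3729 = 2.2481

2.248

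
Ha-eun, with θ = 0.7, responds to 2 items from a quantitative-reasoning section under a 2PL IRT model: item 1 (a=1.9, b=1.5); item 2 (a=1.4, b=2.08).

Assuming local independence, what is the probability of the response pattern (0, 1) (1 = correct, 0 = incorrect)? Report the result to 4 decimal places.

0.1038

P(θ) = 1 / (1 + exp(−a(θ − b)))
P_1 = 1/(1+e^{1.5200}) = 0.1795
P_2 = 1/(1+e^{1.9320}) = 0.1265
L = (1−P_1) × P_2 = 0.8205 × 0.1265 = 0.10382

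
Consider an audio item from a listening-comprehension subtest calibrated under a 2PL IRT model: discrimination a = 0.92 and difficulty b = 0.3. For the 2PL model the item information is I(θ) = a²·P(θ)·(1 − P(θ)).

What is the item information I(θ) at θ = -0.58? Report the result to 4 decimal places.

0.1804

P = 1/(1+e^{0.8096}) = 0.3080
P(1−P) = 0.3080 × 0.6920 = 0.2131
I = a² × P(1−P) = 0.92² × 0.2131 = 0.18039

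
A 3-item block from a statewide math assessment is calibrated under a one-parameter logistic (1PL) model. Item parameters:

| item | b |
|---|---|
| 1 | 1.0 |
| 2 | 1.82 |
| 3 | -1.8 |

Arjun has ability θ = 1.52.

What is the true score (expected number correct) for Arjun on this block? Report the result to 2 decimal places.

2.02

P(θ) = 1 / (1 + exp(−(θ − b)))
P_1 = 1/(1+e^{-0.5200}) = 0.6271
P_2 = 1/(1+e^{0.3000}) = 0.4256
P_3 = 1/(1+e^{-3.3200}) = 0.9651
E[score] = 0.6271 + 0.4256 + 0.9651 = 2.0178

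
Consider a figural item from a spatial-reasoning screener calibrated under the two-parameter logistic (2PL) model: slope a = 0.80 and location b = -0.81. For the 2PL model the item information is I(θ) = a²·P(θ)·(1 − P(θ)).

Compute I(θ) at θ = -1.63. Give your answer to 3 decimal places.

0.144

P = 1/(1+e^{0.6560}) = 0.3416
P(1−P) = 0.3416 × 0.6584 = 0.2249
I = a² × P(1−P) = 0.80² × 0.2249 = 0.14395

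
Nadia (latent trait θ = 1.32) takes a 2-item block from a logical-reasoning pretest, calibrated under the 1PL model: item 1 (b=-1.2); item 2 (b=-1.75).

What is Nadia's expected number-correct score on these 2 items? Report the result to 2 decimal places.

P(θ) = 1 / (1 + exp(−(θ − b)))
P_1 = 1/(1+e^{-2.5200}) = 0.9255
P_2 = 1/(1+e^{-3.0700}) = 0.9556
E[score] = 0.9255 + 0.9556 = 1.8812

1.88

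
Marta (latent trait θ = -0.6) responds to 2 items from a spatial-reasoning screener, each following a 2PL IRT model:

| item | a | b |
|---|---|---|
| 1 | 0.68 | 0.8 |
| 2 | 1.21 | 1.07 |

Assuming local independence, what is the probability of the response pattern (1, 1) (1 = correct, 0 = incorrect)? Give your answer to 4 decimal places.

0.0326

P(θ) = 1 / (1 + exp(−a(θ − b)))
P_1 = 1/(1+e^{0.9520}) = 0.2785
P_2 = 1/(1+e^{2.0207}) = 0.1170
L = P_1 × P_2 = 0.2785 × 0.1170 = 0.03260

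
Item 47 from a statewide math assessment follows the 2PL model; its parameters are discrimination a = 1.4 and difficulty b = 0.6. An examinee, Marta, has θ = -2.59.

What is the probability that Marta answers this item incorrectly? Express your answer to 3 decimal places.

P(θ) = 1 / (1 + exp(−a(θ − b)))
Exponent: 1.4 × (-2.59 − 0.6) = -4.4660
1/(1 + e^{4.4660}) = 0.0114
P(incorrect) = 1 − 0.0114 = 0.9886

0.989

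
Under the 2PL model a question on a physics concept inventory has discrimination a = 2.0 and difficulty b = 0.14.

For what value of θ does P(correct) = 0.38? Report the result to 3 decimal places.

P(θ) = 1 / (1 + exp(−a(θ − b)))
logit = ln(0.3800/0.6200) = -0.4895
θ = b + logit/(a) = 0.14 + (-0.4895)/2.0000 = -0.1048

-0.105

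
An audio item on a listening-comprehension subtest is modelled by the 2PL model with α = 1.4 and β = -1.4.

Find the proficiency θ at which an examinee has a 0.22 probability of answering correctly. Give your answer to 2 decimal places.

P(θ) = 1 / (1 + exp(−α(θ − β)))
logit = ln(0.2200/0.7800) = -1.2657
θ = β + logit/(α) = -1.4 + (-1.2657)/1.4000 = -2.3040

-2.30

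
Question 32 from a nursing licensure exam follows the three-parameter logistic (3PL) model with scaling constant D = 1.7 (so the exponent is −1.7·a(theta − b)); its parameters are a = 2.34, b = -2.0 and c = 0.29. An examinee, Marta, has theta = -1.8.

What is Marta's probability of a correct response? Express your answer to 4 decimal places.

0.7792

P(theta) = c + (1 − c) · 1 / (1 + exp(−D·a(theta − b)))
Exponent: 1.7 × 2.34 × (-1.8 − (-2.0)) = 0.7956
1/(1 + e^{-0.7956}) = 0.6890
P = 0.29 + 0.71 × 0.6890 = 0.7792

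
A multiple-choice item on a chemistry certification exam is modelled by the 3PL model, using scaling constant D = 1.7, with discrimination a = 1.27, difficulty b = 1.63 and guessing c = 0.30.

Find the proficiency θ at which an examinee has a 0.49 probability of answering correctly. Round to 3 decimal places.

P(θ) = c + (1 − c) · 1 / (1 + exp(−D·a(θ − b)))
Remove guessing floor: (0.49 − 0.30)/(1 − 0.30) = 0.2714
logit = ln(0.2714/0.7286) = -0.9874
θ = b + logit/(1.7·a) = 1.63 + (-0.9874)/2.1590 = 1.1727

1.173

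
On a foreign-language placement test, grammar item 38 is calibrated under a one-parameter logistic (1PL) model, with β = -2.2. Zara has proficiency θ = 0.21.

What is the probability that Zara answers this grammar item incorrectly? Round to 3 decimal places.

0.082

P(θ) = 1 / (1 + exp(−(θ − β)))
Exponent: (0.21 − (-2.2)) = 2.4100
1/(1 + e^{-2.4100}) = 0.9176
P = 0.9176
P(incorrect) = 1 − 0.9176 = 0.0824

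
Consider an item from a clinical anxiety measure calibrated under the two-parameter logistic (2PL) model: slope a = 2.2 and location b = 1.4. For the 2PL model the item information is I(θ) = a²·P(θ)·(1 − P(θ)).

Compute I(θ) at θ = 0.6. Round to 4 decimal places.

0.6062

P = 1/(1+e^{1.7600}) = 0.1468
P(1−P) = 0.1468 × 0.8532 = 0.1252
I = a² × P(1−P) = 2.2² × 0.1252 = 0.60618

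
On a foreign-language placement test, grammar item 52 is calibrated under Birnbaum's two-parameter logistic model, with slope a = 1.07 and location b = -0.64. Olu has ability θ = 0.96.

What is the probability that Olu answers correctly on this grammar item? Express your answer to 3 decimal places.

P(θ) = 1 / (1 + exp(−a(θ − b)))
Exponent: 1.07 × (0.96 − (-0.64)) = 1.7120
1/(1 + e^{-1.7120}) = 0.8471

0.847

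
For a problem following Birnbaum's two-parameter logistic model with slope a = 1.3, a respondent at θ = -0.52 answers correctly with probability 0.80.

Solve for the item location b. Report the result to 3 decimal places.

P(θ) = 1 / (1 + exp(−a(θ − b)))
logit(0.80) = ln(0.80/0.20) = 1.3863
b = θ − logit/(a) = -0.52 − 1.3863/1.3000 = -1.5864

-1.586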